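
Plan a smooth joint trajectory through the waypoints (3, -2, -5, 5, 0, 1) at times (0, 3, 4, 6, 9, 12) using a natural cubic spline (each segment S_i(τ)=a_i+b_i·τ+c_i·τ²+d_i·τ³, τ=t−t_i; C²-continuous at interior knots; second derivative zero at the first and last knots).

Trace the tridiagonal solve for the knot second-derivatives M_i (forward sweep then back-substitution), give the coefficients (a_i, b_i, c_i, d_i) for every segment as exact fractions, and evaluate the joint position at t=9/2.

  seg 0: a=3 b=-89/179 c=0 d=-628/4833
  seg 1: a=-2 b=-717/179 c=-628/537 d=1168/537
  seg 2: a=-5 b=97/537 c=2876/537 d=-791/537
  seg 3: a=5 b=703/179 c=-1870/537 d=2606/4833
  seg 4: a=0 b=-431/179 c=736/537 d=-736/4833
S(9/2) = -5377/1432

Δ: Δ0=-5/3, Δ1=-3, Δ2=5, Δ3=-5/3, Δ4=1/3
row 1: diag=8, rhs=-8; c'=1/8, d'=-1
row 2: denom=6−1·1/8=47/8; d'=(48−1·-1)/(47/8)=392/47
row 3: denom=10−2·16/47=438/47; d'=(-40−2·392/47)/(438/47)=-444/73
row 4: denom=12−3·47/146=1611/146; d'=(12−3·-444/73)/(1611/146)=1472/537
back: M4=1472/537
back: M3=-444/73−47/146·1472/537=-3740/537
back: M2=392/47−16/47·-3740/537=5752/537
back: M1=-1−1/8·5752/537=-1256/537
M: M0=0, M1=-1256/537, M2=5752/537, M3=-3740/537, M4=1472/537, M5=0
seg 0: a=3, c=M0/2=0, d=(M1−M0)/(6·3)=-628/4833, b=Δ0−h0·(2M0+M1)/6=-89/179
seg 1: a=-2, c=M1/2=-628/537, d=(M2−M1)/(6·1)=1168/537, b=Δ1−h1·(2M1+M2)/6=-717/179
seg 2: a=-5, c=M2/2=2876/537, d=(M3−M2)/(6·2)=-791/537, b=Δ2−h2·(2M2+M3)/6=97/537
seg 3: a=5, c=M3/2=-1870/537, d=(M4−M3)/(6·3)=2606/4833, b=Δ3−h3·(2M3+M4)/6=703/179
seg 4: a=0, c=M4/2=736/537, d=(M5−M4)/(6·3)=-736/4833, b=Δ4−h4·(2M4+M5)/6=-431/179
t_q=9/2 → seg 2, τ=1/2; S=-5+97/537·τ+2876/537·τ²+-791/537·τ³=-5377/1432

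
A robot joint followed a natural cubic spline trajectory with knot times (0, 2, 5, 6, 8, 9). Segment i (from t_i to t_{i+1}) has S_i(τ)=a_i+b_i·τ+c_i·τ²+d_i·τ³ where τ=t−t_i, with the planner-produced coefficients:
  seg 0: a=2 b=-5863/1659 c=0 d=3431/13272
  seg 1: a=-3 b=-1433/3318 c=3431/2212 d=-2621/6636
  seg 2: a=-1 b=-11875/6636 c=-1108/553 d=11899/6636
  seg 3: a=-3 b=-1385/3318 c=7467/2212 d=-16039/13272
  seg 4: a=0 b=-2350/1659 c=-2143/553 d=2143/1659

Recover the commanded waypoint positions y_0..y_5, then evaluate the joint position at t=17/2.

y_0=2 y_1=-3 y_2=-1 y_3=-3 y_4=0 y_5=-4
S(17/2) = -6705/4424

y_0 = S_0(0) = a_0 = 2
y_1 = S_1(0) = a_1 = -3
y_2 = S_2(0) = a_2 = -1
y_3 = S_3(0) = a_3 = -3
y_4 = S_4(0) = a_4 = 0
y_5 = S_4(1) = -4
t_q=17/2 is in segment 4 (τ=1/2); S_4(τ)=-6705/4424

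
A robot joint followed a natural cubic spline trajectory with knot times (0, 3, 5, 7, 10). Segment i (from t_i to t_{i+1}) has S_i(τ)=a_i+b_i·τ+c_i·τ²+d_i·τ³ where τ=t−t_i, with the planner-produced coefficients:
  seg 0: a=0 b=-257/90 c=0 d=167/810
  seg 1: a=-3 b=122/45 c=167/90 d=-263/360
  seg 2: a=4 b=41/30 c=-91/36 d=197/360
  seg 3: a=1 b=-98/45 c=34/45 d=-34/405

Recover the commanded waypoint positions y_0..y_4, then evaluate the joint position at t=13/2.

y_0=0 y_1=-3 y_2=4 y_3=1 y_4=-1
S(13/2) = 707/320

y_0 = S_0(0) = a_0 = 0
y_1 = S_1(0) = a_1 = -3
y_2 = S_2(0) = a_2 = 4
y_3 = S_3(0) = a_3 = 1
y_4 = S_3(3) = -1
t_q=13/2 is in segment 2 (τ=3/2); S_2(τ)=707/320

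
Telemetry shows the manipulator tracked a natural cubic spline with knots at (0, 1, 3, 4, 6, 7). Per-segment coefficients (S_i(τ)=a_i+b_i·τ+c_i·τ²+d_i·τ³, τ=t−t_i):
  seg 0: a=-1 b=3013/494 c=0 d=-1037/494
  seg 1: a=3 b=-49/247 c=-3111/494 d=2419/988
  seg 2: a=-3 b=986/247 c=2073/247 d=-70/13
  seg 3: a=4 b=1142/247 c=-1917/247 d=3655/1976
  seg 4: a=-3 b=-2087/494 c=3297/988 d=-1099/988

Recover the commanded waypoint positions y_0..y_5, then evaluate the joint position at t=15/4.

y_0 = S_0(0) = a_0 = -1
y_1 = S_1(0) = a_1 = 3
y_2 = S_2(0) = a_2 = -3
y_3 = S_3(0) = a_3 = 4
y_4 = S_4(0) = a_4 = -3
y_5 = S_4(1) = -5
t_q=15/4 is in segment 2 (τ=3/4); S_2(τ)=19311/7904

y_0=-1 y_1=3 y_2=-3 y_3=4 y_4=-3 y_5=-5
S(15/4) = 19311/7904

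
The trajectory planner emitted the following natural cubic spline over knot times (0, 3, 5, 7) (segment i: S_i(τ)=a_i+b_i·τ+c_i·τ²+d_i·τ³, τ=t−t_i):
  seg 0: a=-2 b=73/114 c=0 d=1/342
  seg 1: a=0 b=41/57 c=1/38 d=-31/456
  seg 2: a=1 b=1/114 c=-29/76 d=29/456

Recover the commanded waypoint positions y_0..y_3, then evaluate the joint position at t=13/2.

y_0 = S_0(0) = a_0 = -2
y_1 = S_1(0) = a_1 = 0
y_2 = S_2(0) = a_2 = 1
y_3 = S_2(2) = 0
t_q=13/2 is in segment 2 (τ=3/2); S_2(τ)=449/1216

y_0=-2 y_1=0 y_2=1 y_3=0
S(13/2) = 449/1216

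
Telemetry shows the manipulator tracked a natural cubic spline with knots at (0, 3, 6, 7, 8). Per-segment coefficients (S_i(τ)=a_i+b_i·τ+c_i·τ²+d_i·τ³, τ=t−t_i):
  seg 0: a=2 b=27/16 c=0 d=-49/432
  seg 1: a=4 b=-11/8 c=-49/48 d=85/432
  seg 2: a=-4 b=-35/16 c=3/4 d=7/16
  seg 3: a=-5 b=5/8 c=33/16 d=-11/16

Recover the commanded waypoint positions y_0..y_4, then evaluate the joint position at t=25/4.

y_0 = S_0(0) = a_0 = 2
y_1 = S_1(0) = a_1 = 4
y_2 = S_2(0) = a_2 = -4
y_3 = S_3(0) = a_3 = -5
y_4 = S_3(1) = -3
t_q=25/4 is in segment 2 (τ=1/4); S_2(τ)=-4601/1024

y_0=2 y_1=4 y_2=-4 y_3=-5 y_4=-3
S(25/4) = -4601/1024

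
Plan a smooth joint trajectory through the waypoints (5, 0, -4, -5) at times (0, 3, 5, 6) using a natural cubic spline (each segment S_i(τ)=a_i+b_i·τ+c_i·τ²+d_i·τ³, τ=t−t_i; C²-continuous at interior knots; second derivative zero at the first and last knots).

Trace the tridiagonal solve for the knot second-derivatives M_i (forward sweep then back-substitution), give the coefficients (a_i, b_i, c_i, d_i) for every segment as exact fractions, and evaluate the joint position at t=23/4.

  seg 0: a=5 b=-61/42 c=0 d=-1/42
  seg 1: a=0 b=-44/21 c=-3/14 d=11/84
  seg 2: a=-4 b=-29/21 c=4/7 d=-4/21
S(23/4) = -537/112

Δ: Δ0=-5/3, Δ1=-2, Δ2=-1
row 1: diag=10, rhs=-2; c'=1/5, d'=-1/5
row 2: denom=6−2·1/5=28/5; d'=(6−2·-1/5)/(28/5)=8/7
back: M2=8/7
back: M1=-1/5−1/5·8/7=-3/7
M: M0=0, M1=-3/7, M2=8/7, M3=0
seg 0: a=5, c=M0/2=0, d=(M1−M0)/(6·3)=-1/42, b=Δ0−h0·(2M0+M1)/6=-61/42
seg 1: a=0, c=M1/2=-3/14, d=(M2−M1)/(6·2)=11/84, b=Δ1−h1·(2M1+M2)/6=-44/21
seg 2: a=-4, c=M2/2=4/7, d=(M3−M2)/(6·1)=-4/21, b=Δ2−h2·(2M2+M3)/6=-29/21
t_q=23/4 → seg 2, τ=3/4; S=-4+-29/21·τ+4/7·τ²+-4/21·τ³=-537/112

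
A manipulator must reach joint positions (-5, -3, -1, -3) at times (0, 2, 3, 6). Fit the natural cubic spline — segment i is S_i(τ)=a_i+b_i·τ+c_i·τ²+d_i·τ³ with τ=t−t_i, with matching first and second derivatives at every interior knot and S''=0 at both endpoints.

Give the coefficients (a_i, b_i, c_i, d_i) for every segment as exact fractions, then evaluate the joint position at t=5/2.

Δ: Δ0=1, Δ1=2, Δ2=-2/3
row 1: diag=6, rhs=6; c'=1/6, d'=1
row 2: denom=8−1·1/6=47/6; d'=(-16−1·1)/(47/6)=-102/47
back: M2=-102/47
back: M1=1−1/6·-102/47=64/47
M: M0=0, M1=64/47, M2=-102/47, M3=0
seg 0: a=-5, c=M0/2=0, d=(M1−M0)/(6·2)=16/141, b=Δ0−h0·(2M0+M1)/6=77/141
seg 1: a=-3, c=M1/2=32/47, d=(M2−M1)/(6·1)=-83/141, b=Δ1−h1·(2M1+M2)/6=269/141
seg 2: a=-1, c=M2/2=-51/47, d=(M3−M2)/(6·3)=17/141, b=Δ2−h2·(2M2+M3)/6=212/141
t_q=5/2 → seg 1, τ=1/2; S=-3+269/141·τ+32/47·τ²+-83/141·τ³=-733/376

  seg 0: a=-5 b=77/141 c=0 d=16/141
  seg 1: a=-3 b=269/141 c=32/47 d=-83/141
  seg 2: a=-1 b=212/141 c=-51/47 d=17/141
S(5/2) = -733/376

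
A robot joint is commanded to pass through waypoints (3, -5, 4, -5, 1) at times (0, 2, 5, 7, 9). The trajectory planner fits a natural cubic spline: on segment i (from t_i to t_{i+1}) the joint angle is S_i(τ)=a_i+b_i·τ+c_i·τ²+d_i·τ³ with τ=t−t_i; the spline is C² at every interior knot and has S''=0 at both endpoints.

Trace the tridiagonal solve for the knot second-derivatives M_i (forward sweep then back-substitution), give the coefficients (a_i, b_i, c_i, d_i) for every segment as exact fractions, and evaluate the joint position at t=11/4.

  seg 0: a=3 b=-2133/344 c=0 d=757/1376
  seg 1: a=-5 b=69/172 c=2271/688 d=-1675/2064
  seg 2: a=4 b=-1173/688 c=-1377/344 d=3585/2752
  seg 3: a=-5 b=-717/344 c=5247/1376 d=-1749/2752
S(11/4) = -140231/44032

Δ: Δ0=-4, Δ1=3, Δ2=-9/2, Δ3=3
row 1: diag=10, rhs=42; c'=3/10, d'=21/5
row 2: denom=10−3·3/10=91/10; d'=(-45−3·21/5)/(91/10)=-576/91
row 3: denom=8−2·20/91=688/91; d'=(45−2·-576/91)/(688/91)=5247/688
back: M3=5247/688
back: M2=-576/91−20/91·5247/688=-1377/172
back: M1=21/5−3/10·-1377/172=2271/344
M: M0=0, M1=2271/344, M2=-1377/172, M3=5247/688, M4=0
seg 0: a=3, c=M0/2=0, d=(M1−M0)/(6·2)=757/1376, b=Δ0−h0·(2M0+M1)/6=-2133/344
seg 1: a=-5, c=M1/2=2271/688, d=(M2−M1)/(6·3)=-1675/2064, b=Δ1−h1·(2M1+M2)/6=69/172
seg 2: a=4, c=M2/2=-1377/344, d=(M3−M2)/(6·2)=3585/2752, b=Δ2−h2·(2M2+M3)/6=-1173/688
seg 3: a=-5, c=M3/2=5247/1376, d=(M4−M3)/(6·2)=-1749/2752, b=Δ3−h3·(2M3+M4)/6=-717/344
t_q=11/4 → seg 1, τ=3/4; S=-5+69/172·τ+2271/688·τ²+-1675/2064·τ³=-140231/44032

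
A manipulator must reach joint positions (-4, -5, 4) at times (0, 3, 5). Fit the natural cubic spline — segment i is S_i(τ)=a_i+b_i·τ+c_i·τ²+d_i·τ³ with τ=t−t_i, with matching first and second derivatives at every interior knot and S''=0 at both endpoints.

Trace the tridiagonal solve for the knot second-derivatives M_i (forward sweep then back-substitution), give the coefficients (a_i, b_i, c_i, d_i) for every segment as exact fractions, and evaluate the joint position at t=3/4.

Δ: Δ0=-1/3, Δ1=9/2
row 1: diag=10, rhs=29; c'=1/5, d'=29/10
back: M1=29/10
M: M0=0, M1=29/10, M2=0
seg 0: a=-4, c=M0/2=0, d=(M1−M0)/(6·3)=29/180, b=Δ0−h0·(2M0+M1)/6=-107/60
seg 1: a=-5, c=M1/2=29/20, d=(M2−M1)/(6·2)=-29/120, b=Δ1−h1·(2M1+M2)/6=77/30
t_q=3/4 → seg 0, τ=3/4; S=-4+-107/60·τ+0·τ²+29/180·τ³=-1349/256

  seg 0: a=-4 b=-107/60 c=0 d=29/180
  seg 1: a=-5 b=77/30 c=29/20 d=-29/120
S(3/4) = -1349/256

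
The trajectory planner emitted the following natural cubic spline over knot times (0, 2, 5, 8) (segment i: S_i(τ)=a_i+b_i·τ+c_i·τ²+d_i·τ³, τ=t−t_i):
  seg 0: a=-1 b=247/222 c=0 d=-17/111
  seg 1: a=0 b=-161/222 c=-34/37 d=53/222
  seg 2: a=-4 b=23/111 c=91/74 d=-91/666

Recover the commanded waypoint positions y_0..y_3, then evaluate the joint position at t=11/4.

y_0 = S_0(0) = a_0 = -1
y_1 = S_1(0) = a_1 = 0
y_2 = S_2(0) = a_2 = -4
y_3 = S_2(3) = 4
t_q=11/4 is in segment 1 (τ=3/4); S_1(τ)=-4547/4736

y_0=-1 y_1=0 y_2=-4 y_3=4
S(11/4) = -4547/4736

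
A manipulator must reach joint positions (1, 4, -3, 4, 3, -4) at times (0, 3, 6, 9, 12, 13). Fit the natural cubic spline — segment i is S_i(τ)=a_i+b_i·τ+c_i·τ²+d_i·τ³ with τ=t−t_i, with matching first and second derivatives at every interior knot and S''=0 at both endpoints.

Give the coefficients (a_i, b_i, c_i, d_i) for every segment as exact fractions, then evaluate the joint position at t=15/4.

Δ: Δ0=1, Δ1=-7/3, Δ2=7/3, Δ3=-1/3, Δ4=-7
row 1: diag=12, rhs=-20; c'=1/4, d'=-5/3
row 2: denom=12−3·1/4=45/4; d'=(28−3·-5/3)/(45/4)=44/15
row 3: denom=12−3·4/15=56/5; d'=(-16−3·44/15)/(56/5)=-31/14
row 4: denom=8−3·15/56=403/56; d'=(-40−3·-31/14)/(403/56)=-1868/403
back: M4=-1868/403
back: M3=-31/14−15/56·-1868/403=-392/403
back: M2=44/15−4/15·-392/403=3860/1209
back: M1=-5/3−1/4·3860/1209=-2980/1209
M: M0=0, M1=-2980/1209, M2=3860/1209, M3=-392/403, M4=-1868/403, M5=0
seg 0: a=1, c=M0/2=0, d=(M1−M0)/(6·3)=-1490/10881, b=Δ0−h0·(2M0+M1)/6=2699/1209
seg 1: a=4, c=M1/2=-1490/1209, d=(M2−M1)/(6·3)=380/1209, b=Δ1−h1·(2M1+M2)/6=-1771/1209
seg 2: a=-3, c=M2/2=1930/1209, d=(M3−M2)/(6·3)=-2518/10881, b=Δ2−h2·(2M2+M3)/6=-451/1209
seg 3: a=4, c=M3/2=-196/403, d=(M4−M3)/(6·3)=-82/403, b=Δ3−h3·(2M3+M4)/6=275/93
seg 4: a=3, c=M4/2=-934/403, d=(M5−M4)/(6·1)=934/1209, b=Δ4−h4·(2M4+M5)/6=-6595/1209
t_q=15/4 → seg 1, τ=3/4; S=4+-1771/1209·τ+-1490/1209·τ²+380/1209·τ³=1161/496

  seg 0: a=1 b=2699/1209 c=0 d=-1490/10881
  seg 1: a=4 b=-1771/1209 c=-1490/1209 d=380/1209
  seg 2: a=-3 b=-451/1209 c=1930/1209 d=-2518/10881
  seg 3: a=4 b=275/93 c=-196/403 d=-82/403
  seg 4: a=3 b=-6595/1209 c=-934/403 d=934/1209
S(15/4) = 1161/496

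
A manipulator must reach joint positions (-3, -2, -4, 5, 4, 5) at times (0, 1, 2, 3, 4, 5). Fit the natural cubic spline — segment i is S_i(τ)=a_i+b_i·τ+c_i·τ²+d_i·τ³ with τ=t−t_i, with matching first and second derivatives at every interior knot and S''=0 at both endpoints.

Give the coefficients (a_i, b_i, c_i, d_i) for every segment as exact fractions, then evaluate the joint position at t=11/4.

Δ: Δ0=1, Δ1=-2, Δ2=9, Δ3=-1, Δ4=1
row 1: diag=4, rhs=-18; c'=1/4, d'=-9/2
row 2: denom=4−1·1/4=15/4; d'=(66−1·-9/2)/(15/4)=94/5
row 3: denom=4−1·4/15=56/15; d'=(-60−1·94/5)/(56/15)=-591/28
row 4: denom=4−1·15/56=209/56; d'=(12−1·-591/28)/(209/56)=1854/209
back: M4=1854/209
back: M3=-591/28−15/56·1854/209=-4908/209
back: M2=94/5−4/15·-4908/209=5238/209
back: M1=-9/2−1/4·5238/209=-2250/209
M: M0=0, M1=-2250/209, M2=5238/209, M3=-4908/209, M4=1854/209, M5=0
seg 0: a=-3, c=M0/2=0, d=(M1−M0)/(6·1)=-375/209, b=Δ0−h0·(2M0+M1)/6=584/209
seg 1: a=-2, c=M1/2=-1125/209, d=(M2−M1)/(6·1)=1248/209, b=Δ1−h1·(2M1+M2)/6=-541/209
seg 2: a=-4, c=M2/2=2619/209, d=(M3−M2)/(6·1)=-89/11, b=Δ2−h2·(2M2+M3)/6=953/209
seg 3: a=5, c=M3/2=-2454/209, d=(M4−M3)/(6·1)=1127/209, b=Δ3−h3·(2M3+M4)/6=1118/209
seg 4: a=4, c=M4/2=927/209, d=(M5−M4)/(6·1)=-309/209, b=Δ4−h4·(2M4+M5)/6=-409/209
t_q=11/4 → seg 2, τ=3/4; S=-4+953/209·τ+2619/209·τ²+-89/11·τ³=40867/13376

  seg 0: a=-3 b=584/209 c=0 d=-375/209
  seg 1: a=-2 b=-541/209 c=-1125/209 d=1248/209
  seg 2: a=-4 b=953/209 c=2619/209 d=-89/11
  seg 3: a=5 b=1118/209 c=-2454/209 d=1127/209
  seg 4: a=4 b=-409/209 c=927/209 d=-309/209
S(11/4) = 40867/13376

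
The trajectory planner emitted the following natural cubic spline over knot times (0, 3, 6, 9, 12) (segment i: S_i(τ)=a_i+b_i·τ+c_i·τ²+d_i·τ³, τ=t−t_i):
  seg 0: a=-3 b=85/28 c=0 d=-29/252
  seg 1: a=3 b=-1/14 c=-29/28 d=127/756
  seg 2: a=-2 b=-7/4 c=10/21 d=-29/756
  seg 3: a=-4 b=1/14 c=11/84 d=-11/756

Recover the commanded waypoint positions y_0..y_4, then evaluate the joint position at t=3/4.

y_0 = S_0(0) = a_0 = -3
y_1 = S_1(0) = a_1 = 3
y_2 = S_2(0) = a_2 = -2
y_3 = S_3(0) = a_3 = -4
y_4 = S_3(3) = -3
t_q=3/4 is in segment 0 (τ=3/4); S_0(τ)=-1383/1792

y_0=-3 y_1=3 y_2=-2 y_3=-4 y_4=-3
S(3/4) = -1383/1792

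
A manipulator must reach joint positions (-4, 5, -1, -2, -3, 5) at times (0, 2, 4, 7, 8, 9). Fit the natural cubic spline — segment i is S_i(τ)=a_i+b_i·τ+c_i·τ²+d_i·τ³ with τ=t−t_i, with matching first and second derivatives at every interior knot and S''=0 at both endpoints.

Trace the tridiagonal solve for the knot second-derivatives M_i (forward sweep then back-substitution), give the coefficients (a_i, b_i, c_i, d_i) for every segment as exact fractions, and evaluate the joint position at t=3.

  seg 0: a=-4 b=10415/1551 c=0 d=-6871/12408
  seg 1: a=5 b=217/3102 c=-6871/2068 d=5545/6204
  seg 2: a=-1 b=-7739/3102 c=4219/2068 d=-2729/6204
  seg 3: a=-2 b=-13219/6204 c=-992/517 d=18919/6204
  seg 4: a=-3 b=9865/3102 c=14951/2068 d=-14951/6204
S(3) = 2731/1034

Δ: Δ0=9/2, Δ1=-3, Δ2=-1/3, Δ3=-1, Δ4=8
row 1: diag=8, rhs=-45; c'=1/4, d'=-45/8
row 2: denom=10−2·1/4=19/2; d'=(16−2·-45/8)/(19/2)=109/38
row 3: denom=8−3·6/19=134/19; d'=(-4−3·109/38)/(134/19)=-479/268
row 4: denom=4−1·19/134=517/134; d'=(54−1·-479/268)/(517/134)=14951/1034
back: M4=14951/1034
back: M3=-479/268−19/134·14951/1034=-1984/517
back: M2=109/38−6/19·-1984/517=4219/1034
back: M1=-45/8−1/4·4219/1034=-6871/1034
M: M0=0, M1=-6871/1034, M2=4219/1034, M3=-1984/517, M4=14951/1034, M5=0
seg 0: a=-4, c=M0/2=0, d=(M1−M0)/(6·2)=-6871/12408, b=Δ0−h0·(2M0+M1)/6=10415/1551
seg 1: a=5, c=M1/2=-6871/2068, d=(M2−M1)/(6·2)=5545/6204, b=Δ1−h1·(2M1+M2)/6=217/3102
seg 2: a=-1, c=M2/2=4219/2068, d=(M3−M2)/(6·3)=-2729/6204, b=Δ2−h2·(2M2+M3)/6=-7739/3102
seg 3: a=-2, c=M3/2=-992/517, d=(M4−M3)/(6·1)=18919/6204, b=Δ3−h3·(2M3+M4)/6=-13219/6204
seg 4: a=-3, c=M4/2=14951/2068, d=(M5−M4)/(6·1)=-14951/6204, b=Δ4−h4·(2M4+M5)/6=9865/3102
t_q=3 → seg 1, τ=1; S=5+217/3102·τ+-6871/2068·τ²+5545/6204·τ³=2731/1034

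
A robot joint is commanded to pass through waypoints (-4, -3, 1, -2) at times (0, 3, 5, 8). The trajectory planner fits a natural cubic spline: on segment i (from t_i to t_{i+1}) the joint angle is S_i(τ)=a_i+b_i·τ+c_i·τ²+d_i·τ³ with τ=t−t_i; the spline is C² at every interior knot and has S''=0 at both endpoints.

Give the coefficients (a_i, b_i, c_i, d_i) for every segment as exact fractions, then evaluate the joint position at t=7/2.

Δ: Δ0=1/3, Δ1=2, Δ2=-1
row 1: diag=10, rhs=10; c'=1/5, d'=1
row 2: denom=10−2·1/5=48/5; d'=(-18−2·1)/(48/5)=-25/12
back: M2=-25/12
back: M1=1−1/5·-25/12=17/12
M: M0=0, M1=17/12, M2=-25/12, M3=0
seg 0: a=-4, c=M0/2=0, d=(M1−M0)/(6·3)=17/216, b=Δ0−h0·(2M0+M1)/6=-3/8
seg 1: a=-3, c=M1/2=17/24, d=(M2−M1)/(6·2)=-7/24, b=Δ1−h1·(2M1+M2)/6=7/4
seg 2: a=1, c=M2/2=-25/24, d=(M3−M2)/(6·3)=25/216, b=Δ2−h2·(2M2+M3)/6=13/12
t_q=7/2 → seg 1, τ=1/2; S=-3+7/4·τ+17/24·τ²+-7/24·τ³=-127/64

  seg 0: a=-4 b=-3/8 c=0 d=17/216
  seg 1: a=-3 b=7/4 c=17/24 d=-7/24
  seg 2: a=1 b=13/12 c=-25/24 d=25/216
S(7/2) = -127/64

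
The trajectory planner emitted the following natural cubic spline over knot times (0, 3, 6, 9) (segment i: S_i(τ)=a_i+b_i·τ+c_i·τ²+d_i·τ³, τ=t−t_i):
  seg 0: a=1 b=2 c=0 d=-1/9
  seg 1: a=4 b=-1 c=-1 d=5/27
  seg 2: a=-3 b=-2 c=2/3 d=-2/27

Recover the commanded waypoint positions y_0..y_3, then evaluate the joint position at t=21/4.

y_0 = S_0(0) = a_0 = 1
y_1 = S_1(0) = a_1 = 4
y_2 = S_2(0) = a_2 = -3
y_3 = S_2(3) = -5
t_q=21/4 is in segment 1 (τ=9/4); S_1(τ)=-77/64

y_0=1 y_1=4 y_2=-3 y_3=-5
S(21/4) = -77/64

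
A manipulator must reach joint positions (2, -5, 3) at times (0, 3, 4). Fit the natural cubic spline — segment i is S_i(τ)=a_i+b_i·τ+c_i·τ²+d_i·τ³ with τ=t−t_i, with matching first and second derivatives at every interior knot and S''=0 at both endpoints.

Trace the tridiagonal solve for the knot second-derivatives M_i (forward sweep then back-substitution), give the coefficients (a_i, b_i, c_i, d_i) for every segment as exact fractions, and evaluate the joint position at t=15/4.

Δ: Δ0=-7/3, Δ1=8
row 1: diag=8, rhs=62; c'=1/8, d'=31/4
back: M1=31/4
M: M0=0, M1=31/4, M2=0
seg 0: a=2, c=M0/2=0, d=(M1−M0)/(6·3)=31/72, b=Δ0−h0·(2M0+M1)/6=-149/24
seg 1: a=-5, c=M1/2=31/8, d=(M2−M1)/(6·1)=-31/24, b=Δ1−h1·(2M1+M2)/6=65/12
t_q=15/4 → seg 1, τ=3/4; S=-5+65/12·τ+31/8·τ²+-31/24·τ³=357/512

  seg 0: a=2 b=-149/24 c=0 d=31/72
  seg 1: a=-5 b=65/12 c=31/8 d=-31/24
S(15/4) = 357/512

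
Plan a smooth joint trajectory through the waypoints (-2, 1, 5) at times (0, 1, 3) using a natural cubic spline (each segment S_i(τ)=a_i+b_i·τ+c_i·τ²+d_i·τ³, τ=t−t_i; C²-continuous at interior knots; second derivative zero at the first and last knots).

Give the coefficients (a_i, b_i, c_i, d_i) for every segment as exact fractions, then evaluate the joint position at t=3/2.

  seg 0: a=-2 b=19/6 c=0 d=-1/6
  seg 1: a=1 b=8/3 c=-1/2 d=1/12
S(3/2) = 71/32

Δ: Δ0=3, Δ1=2
row 1: diag=6, rhs=-6; c'=1/3, d'=-1
back: M1=-1
M: M0=0, M1=-1, M2=0
seg 0: a=-2, c=M0/2=0, d=(M1−M0)/(6·1)=-1/6, b=Δ0−h0·(2M0+M1)/6=19/6
seg 1: a=1, c=M1/2=-1/2, d=(M2−M1)/(6·2)=1/12, b=Δ1−h1·(2M1+M2)/6=8/3
t_q=3/2 → seg 1, τ=1/2; S=1+8/3·τ+-1/2·τ²+1/12·τ³=71/32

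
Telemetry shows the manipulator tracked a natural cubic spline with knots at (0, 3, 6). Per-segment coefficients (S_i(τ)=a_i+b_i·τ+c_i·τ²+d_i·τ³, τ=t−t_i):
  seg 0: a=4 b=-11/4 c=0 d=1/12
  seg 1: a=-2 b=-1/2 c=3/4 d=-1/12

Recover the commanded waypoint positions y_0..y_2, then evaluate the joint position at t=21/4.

y_0=4 y_1=-2 y_2=1
S(21/4) = -71/256

y_0 = S_0(0) = a_0 = 4
y_1 = S_1(0) = a_1 = -2
y_2 = S_1(3) = 1
t_q=21/4 is in segment 1 (τ=9/4); S_1(τ)=-71/256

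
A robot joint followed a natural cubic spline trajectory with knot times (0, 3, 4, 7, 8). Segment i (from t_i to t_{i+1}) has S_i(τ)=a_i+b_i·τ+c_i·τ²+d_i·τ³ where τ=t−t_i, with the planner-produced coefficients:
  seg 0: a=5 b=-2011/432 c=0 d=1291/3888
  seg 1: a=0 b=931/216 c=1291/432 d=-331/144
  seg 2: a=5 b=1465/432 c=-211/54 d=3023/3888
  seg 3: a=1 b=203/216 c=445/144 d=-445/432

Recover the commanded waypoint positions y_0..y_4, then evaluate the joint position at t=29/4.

y_0=5 y_1=0 y_2=5 y_3=1 y_4=4
S(29/4) = 13013/9216

y_0 = S_0(0) = a_0 = 5
y_1 = S_1(0) = a_1 = 0
y_2 = S_2(0) = a_2 = 5
y_3 = S_3(0) = a_3 = 1
y_4 = S_3(1) = 4
t_q=29/4 is in segment 3 (τ=1/4); S_3(τ)=13013/9216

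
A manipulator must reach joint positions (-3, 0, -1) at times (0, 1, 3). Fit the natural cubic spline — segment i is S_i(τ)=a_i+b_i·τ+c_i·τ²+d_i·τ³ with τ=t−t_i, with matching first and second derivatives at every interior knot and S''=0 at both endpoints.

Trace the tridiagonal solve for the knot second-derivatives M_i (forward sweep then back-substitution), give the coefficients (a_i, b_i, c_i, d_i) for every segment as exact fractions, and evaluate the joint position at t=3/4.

  seg 0: a=-3 b=43/12 c=0 d=-7/12
  seg 1: a=0 b=11/6 c=-7/4 d=7/24
S(3/4) = -143/256

Δ: Δ0=3, Δ1=-1/2
row 1: diag=6, rhs=-21; c'=1/3, d'=-7/2
back: M1=-7/2
M: M0=0, M1=-7/2, M2=0
seg 0: a=-3, c=M0/2=0, d=(M1−M0)/(6·1)=-7/12, b=Δ0−h0·(2M0+M1)/6=43/12
seg 1: a=0, c=M1/2=-7/4, d=(M2−M1)/(6·2)=7/24, b=Δ1−h1·(2M1+M2)/6=11/6
t_q=3/4 → seg 0, τ=3/4; S=-3+43/12·τ+0·τ²+-7/12·τ³=-143/256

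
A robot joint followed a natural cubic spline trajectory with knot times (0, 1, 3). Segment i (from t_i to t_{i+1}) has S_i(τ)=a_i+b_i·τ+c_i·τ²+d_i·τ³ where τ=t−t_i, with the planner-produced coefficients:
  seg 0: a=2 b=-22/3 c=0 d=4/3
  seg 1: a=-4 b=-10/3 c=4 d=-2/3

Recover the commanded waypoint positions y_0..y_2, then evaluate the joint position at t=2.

y_0=2 y_1=-4 y_2=0
S(2) = -4

y_0 = S_0(0) = a_0 = 2
y_1 = S_1(0) = a_1 = -4
y_2 = S_1(2) = 0
t_q=2 is in segment 1 (τ=1); S_1(τ)=-4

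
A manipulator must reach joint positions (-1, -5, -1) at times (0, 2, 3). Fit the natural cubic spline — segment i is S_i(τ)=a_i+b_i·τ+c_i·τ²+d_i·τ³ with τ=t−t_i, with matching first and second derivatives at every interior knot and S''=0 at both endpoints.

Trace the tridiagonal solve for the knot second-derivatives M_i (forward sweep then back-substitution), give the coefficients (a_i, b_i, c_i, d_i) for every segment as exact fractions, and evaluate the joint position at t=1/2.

  seg 0: a=-1 b=-4 c=0 d=1/2
  seg 1: a=-5 b=2 c=3 d=-1
S(1/2) = -47/16

Δ: Δ0=-2, Δ1=4
row 1: diag=6, rhs=36; c'=1/6, d'=6
back: M1=6
M: M0=0, M1=6, M2=0
seg 0: a=-1, c=M0/2=0, d=(M1−M0)/(6·2)=1/2, b=Δ0−h0·(2M0+M1)/6=-4
seg 1: a=-5, c=M1/2=3, d=(M2−M1)/(6·1)=-1, b=Δ1−h1·(2M1+M2)/6=2
t_q=1/2 → seg 0, τ=1/2; S=-1+-4·τ+0·τ²+1/2·τ³=-47/16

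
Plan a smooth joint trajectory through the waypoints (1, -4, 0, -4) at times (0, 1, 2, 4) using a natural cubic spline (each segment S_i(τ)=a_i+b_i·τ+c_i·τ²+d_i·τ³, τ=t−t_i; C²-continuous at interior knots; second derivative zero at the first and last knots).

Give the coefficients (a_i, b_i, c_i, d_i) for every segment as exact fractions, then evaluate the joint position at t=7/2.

Δ: Δ0=-5, Δ1=4, Δ2=-2
row 1: diag=4, rhs=54; c'=1/4, d'=27/2
row 2: denom=6−1·1/4=23/4; d'=(-36−1·27/2)/(23/4)=-198/23
back: M2=-198/23
back: M1=27/2−1/4·-198/23=360/23
M: M0=0, M1=360/23, M2=-198/23, M3=0
seg 0: a=1, c=M0/2=0, d=(M1−M0)/(6·1)=60/23, b=Δ0−h0·(2M0+M1)/6=-175/23
seg 1: a=-4, c=M1/2=180/23, d=(M2−M1)/(6·1)=-93/23, b=Δ1−h1·(2M1+M2)/6=5/23
seg 2: a=0, c=M2/2=-99/23, d=(M3−M2)/(6·2)=33/46, b=Δ2−h2·(2M2+M3)/6=86/23
t_q=7/2 → seg 2, τ=3/2; S=0+86/23·τ+-99/23·τ²+33/46·τ³=-609/368

  seg 0: a=1 b=-175/23 c=0 d=60/23
  seg 1: a=-4 b=5/23 c=180/23 d=-93/23
  seg 2: a=0 b=86/23 c=-99/23 d=33/46
S(7/2) = -609/368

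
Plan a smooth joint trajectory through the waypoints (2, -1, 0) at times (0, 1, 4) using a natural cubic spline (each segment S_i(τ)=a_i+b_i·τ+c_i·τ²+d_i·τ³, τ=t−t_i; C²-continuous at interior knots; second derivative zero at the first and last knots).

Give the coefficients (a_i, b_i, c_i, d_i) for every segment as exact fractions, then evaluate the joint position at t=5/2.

  seg 0: a=2 b=-41/12 c=0 d=5/12
  seg 1: a=-1 b=-13/6 c=5/4 d=-5/36
S(5/2) = -61/32

Δ: Δ0=-3, Δ1=1/3
row 1: diag=8, rhs=20; c'=3/8, d'=5/2
back: M1=5/2
M: M0=0, M1=5/2, M2=0
seg 0: a=2, c=M0/2=0, d=(M1−M0)/(6·1)=5/12, b=Δ0−h0·(2M0+M1)/6=-41/12
seg 1: a=-1, c=M1/2=5/4, d=(M2−M1)/(6·3)=-5/36, b=Δ1−h1·(2M1+M2)/6=-13/6
t_q=5/2 → seg 1, τ=3/2; S=-1+-13/6·τ+5/4·τ²+-5/36·τ³=-61/32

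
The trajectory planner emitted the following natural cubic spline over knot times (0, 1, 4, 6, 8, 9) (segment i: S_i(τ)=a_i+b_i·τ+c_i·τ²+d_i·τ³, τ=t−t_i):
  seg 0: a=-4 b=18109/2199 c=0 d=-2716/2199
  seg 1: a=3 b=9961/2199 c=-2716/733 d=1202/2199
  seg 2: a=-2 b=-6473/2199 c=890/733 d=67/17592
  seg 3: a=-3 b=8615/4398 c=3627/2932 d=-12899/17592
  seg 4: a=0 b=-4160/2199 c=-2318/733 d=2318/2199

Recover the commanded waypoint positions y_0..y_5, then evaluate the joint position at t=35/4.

y_0 = S_0(0) = a_0 = -4
y_1 = S_1(0) = a_1 = 3
y_2 = S_2(0) = a_2 = -2
y_3 = S_3(0) = a_3 = -3
y_4 = S_4(0) = a_4 = 0
y_5 = S_4(1) = -4
t_q=35/4 is in segment 4 (τ=3/4); S_4(τ)=-64573/23456

y_0=-4 y_1=3 y_2=-2 y_3=-3 y_4=0 y_5=-4
S(35/4) = -64573/23456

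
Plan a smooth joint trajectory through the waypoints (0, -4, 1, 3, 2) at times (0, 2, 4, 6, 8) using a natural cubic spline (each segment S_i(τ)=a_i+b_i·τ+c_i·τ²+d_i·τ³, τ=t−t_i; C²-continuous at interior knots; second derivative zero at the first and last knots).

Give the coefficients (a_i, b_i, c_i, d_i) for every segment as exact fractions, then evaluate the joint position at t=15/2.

  seg 0: a=0 b=-23/7 c=0 d=9/28
  seg 1: a=-4 b=4/7 c=27/14 d=-27/56
  seg 2: a=1 b=5/2 c=-27/28 d=3/28
  seg 3: a=3 b=-1/14 c=-9/28 d=3/56
S(15/2) = 1053/448

Δ: Δ0=-2, Δ1=5/2, Δ2=1, Δ3=-1/2
row 1: diag=8, rhs=27; c'=1/4, d'=27/8
row 2: denom=8−2·1/4=15/2; d'=(-9−2·27/8)/(15/2)=-21/10
row 3: denom=8−2·4/15=112/15; d'=(-9−2·-21/10)/(112/15)=-9/14
back: M3=-9/14
back: M2=-21/10−4/15·-9/14=-27/14
back: M1=27/8−1/4·-27/14=27/7
M: M0=0, M1=27/7, M2=-27/14, M3=-9/14, M4=0
seg 0: a=0, c=M0/2=0, d=(M1−M0)/(6·2)=9/28, b=Δ0−h0·(2M0+M1)/6=-23/7
seg 1: a=-4, c=M1/2=27/14, d=(M2−M1)/(6·2)=-27/56, b=Δ1−h1·(2M1+M2)/6=4/7
seg 2: a=1, c=M2/2=-27/28, d=(M3−M2)/(6·2)=3/28, b=Δ2−h2·(2M2+M3)/6=5/2
seg 3: a=3, c=M3/2=-9/28, d=(M4−M3)/(6·2)=3/56, b=Δ3−h3·(2M3+M4)/6=-1/14
t_q=15/2 → seg 3, τ=3/2; S=3+-1/14·τ+-9/28·τ²+3/56·τ³=1053/448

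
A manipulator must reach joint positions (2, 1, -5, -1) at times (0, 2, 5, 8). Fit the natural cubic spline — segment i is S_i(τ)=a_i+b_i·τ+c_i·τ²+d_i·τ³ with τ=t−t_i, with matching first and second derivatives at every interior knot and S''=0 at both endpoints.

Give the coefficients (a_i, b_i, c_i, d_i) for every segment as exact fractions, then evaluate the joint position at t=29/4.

  seg 0: a=2 b=1/222 c=0 d=-14/111
  seg 1: a=1 b=-335/222 c=-28/37 d=395/1998
  seg 2: a=-5 b=-79/111 c=227/222 d=-227/1998
S(29/4) = -12877/4736

Δ: Δ0=-1/2, Δ1=-2, Δ2=4/3
row 1: diag=10, rhs=-9; c'=3/10, d'=-9/10
row 2: denom=12−3·3/10=111/10; d'=(20−3·-9/10)/(111/10)=227/111
back: M2=227/111
back: M1=-9/10−3/10·227/111=-56/37
M: M0=0, M1=-56/37, M2=227/111, M3=0
seg 0: a=2, c=M0/2=0, d=(M1−M0)/(6·2)=-14/111, b=Δ0−h0·(2M0+M1)/6=1/222
seg 1: a=1, c=M1/2=-28/37, d=(M2−M1)/(6·3)=395/1998, b=Δ1−h1·(2M1+M2)/6=-335/222
seg 2: a=-5, c=M2/2=227/222, d=(M3−M2)/(6·3)=-227/1998, b=Δ2−h2·(2M2+M3)/6=-79/111
t_q=29/4 → seg 2, τ=9/4; S=-5+-79/111·τ+227/222·τ²+-227/1998·τ³=-12877/4736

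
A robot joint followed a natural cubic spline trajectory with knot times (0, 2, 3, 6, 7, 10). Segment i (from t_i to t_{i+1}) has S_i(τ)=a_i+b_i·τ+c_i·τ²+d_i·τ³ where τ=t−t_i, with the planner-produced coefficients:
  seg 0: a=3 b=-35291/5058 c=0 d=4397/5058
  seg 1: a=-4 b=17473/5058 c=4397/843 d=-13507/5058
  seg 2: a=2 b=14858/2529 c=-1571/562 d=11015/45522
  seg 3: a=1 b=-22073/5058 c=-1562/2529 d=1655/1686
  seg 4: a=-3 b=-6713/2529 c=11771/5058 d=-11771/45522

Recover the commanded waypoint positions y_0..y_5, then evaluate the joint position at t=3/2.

y_0=3 y_1=-4 y_2=2 y_3=1 y_4=-3 y_5=3
S(3/2) = -61127/13488

y_0 = S_0(0) = a_0 = 3
y_1 = S_1(0) = a_1 = -4
y_2 = S_2(0) = a_2 = 2
y_3 = S_3(0) = a_3 = 1
y_4 = S_4(0) = a_4 = -3
y_5 = S_4(3) = 3
t_q=3/2 is in segment 0 (τ=3/2); S_0(τ)=-61127/13488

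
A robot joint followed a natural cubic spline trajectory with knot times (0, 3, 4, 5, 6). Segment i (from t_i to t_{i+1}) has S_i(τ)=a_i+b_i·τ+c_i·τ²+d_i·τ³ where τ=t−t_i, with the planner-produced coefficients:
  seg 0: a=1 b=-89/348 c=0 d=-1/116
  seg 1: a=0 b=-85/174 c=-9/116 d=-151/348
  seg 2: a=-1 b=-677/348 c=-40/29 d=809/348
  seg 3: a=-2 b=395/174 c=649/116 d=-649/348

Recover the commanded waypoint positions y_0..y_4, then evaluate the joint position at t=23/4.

y_0 = S_0(0) = a_0 = 1
y_1 = S_1(0) = a_1 = 0
y_2 = S_2(0) = a_2 = -1
y_3 = S_3(0) = a_3 = -2
y_4 = S_3(1) = 4
t_q=23/4 is in segment 3 (τ=3/4); S_3(τ)=15315/7424

y_0=1 y_1=0 y_2=-1 y_3=-2 y_4=4
S(23/4) = 15315/7424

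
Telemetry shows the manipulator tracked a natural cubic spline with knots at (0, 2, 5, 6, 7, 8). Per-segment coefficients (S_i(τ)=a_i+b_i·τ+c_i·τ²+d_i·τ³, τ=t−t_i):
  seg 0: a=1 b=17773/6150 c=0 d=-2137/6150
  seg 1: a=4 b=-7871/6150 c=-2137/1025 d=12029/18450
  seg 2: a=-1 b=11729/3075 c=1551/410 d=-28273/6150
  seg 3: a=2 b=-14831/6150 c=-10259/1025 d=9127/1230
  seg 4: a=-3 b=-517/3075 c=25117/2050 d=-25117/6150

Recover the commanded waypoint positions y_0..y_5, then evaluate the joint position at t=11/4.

y_0=1 y_1=4 y_2=-1 y_3=2 y_4=-3 y_5=5
S(11/4) = 281087/131200

y_0 = S_0(0) = a_0 = 1
y_1 = S_1(0) = a_1 = 4
y_2 = S_2(0) = a_2 = -1
y_3 = S_3(0) = a_3 = 2
y_4 = S_4(0) = a_4 = -3
y_5 = S_4(1) = 5
t_q=11/4 is in segment 1 (τ=3/4); S_1(τ)=281087/131200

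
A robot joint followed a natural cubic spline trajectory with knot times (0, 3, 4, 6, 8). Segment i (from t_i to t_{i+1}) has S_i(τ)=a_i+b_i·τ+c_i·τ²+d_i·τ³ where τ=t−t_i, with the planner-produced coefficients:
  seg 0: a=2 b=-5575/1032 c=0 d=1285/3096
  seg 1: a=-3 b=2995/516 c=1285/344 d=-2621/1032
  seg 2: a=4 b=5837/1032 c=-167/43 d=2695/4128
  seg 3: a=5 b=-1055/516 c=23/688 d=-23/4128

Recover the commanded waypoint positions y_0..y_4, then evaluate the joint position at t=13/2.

y_0=2 y_1=-3 y_2=4 y_3=5 y_4=1
S(13/2) = 43871/11008

y_0 = S_0(0) = a_0 = 2
y_1 = S_1(0) = a_1 = -3
y_2 = S_2(0) = a_2 = 4
y_3 = S_3(0) = a_3 = 5
y_4 = S_3(2) = 1
t_q=13/2 is in segment 3 (τ=1/2); S_3(τ)=43871/11008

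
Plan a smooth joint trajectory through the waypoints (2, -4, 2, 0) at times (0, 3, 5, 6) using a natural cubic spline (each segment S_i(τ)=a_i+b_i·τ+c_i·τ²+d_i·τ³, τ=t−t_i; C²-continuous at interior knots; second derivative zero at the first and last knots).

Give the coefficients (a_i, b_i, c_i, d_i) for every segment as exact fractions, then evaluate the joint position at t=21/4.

Δ: Δ0=-2, Δ1=3, Δ2=-2
row 1: diag=10, rhs=30; c'=1/5, d'=3
row 2: denom=6−2·1/5=28/5; d'=(-30−2·3)/(28/5)=-45/7
back: M2=-45/7
back: M1=3−1/5·-45/7=30/7
M: M0=0, M1=30/7, M2=-45/7, M3=0
seg 0: a=2, c=M0/2=0, d=(M1−M0)/(6·3)=5/21, b=Δ0−h0·(2M0+M1)/6=-29/7
seg 1: a=-4, c=M1/2=15/7, d=(M2−M1)/(6·2)=-25/28, b=Δ1−h1·(2M1+M2)/6=16/7
seg 2: a=2, c=M2/2=-45/14, d=(M3−M2)/(6·1)=15/14, b=Δ2−h2·(2M2+M3)/6=1/7
t_q=21/4 → seg 2, τ=1/4; S=2+1/7·τ+-45/14·τ²+15/14·τ³=237/128

  seg 0: a=2 b=-29/7 c=0 d=5/21
  seg 1: a=-4 b=16/7 c=15/7 d=-25/28
  seg 2: a=2 b=1/7 c=-45/14 d=15/14
S(21/4) = 237/128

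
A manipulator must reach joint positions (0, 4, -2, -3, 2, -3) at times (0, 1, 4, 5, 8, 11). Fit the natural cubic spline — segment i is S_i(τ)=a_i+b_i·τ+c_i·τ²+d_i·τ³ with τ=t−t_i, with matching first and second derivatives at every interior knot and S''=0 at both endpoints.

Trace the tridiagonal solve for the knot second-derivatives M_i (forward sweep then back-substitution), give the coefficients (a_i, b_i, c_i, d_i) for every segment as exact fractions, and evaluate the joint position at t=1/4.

  seg 0: a=0 b=2555/521 c=0 d=-471/521
  seg 1: a=4 b=1142/521 c=-1413/521 d=685/1563
  seg 2: a=-2 b=-1171/521 c=642/521 d=8/521
  seg 3: a=-3 b=137/521 c=666/521 d=-3800/14067
  seg 4: a=2 b=333/521 c=-1802/1563 d=1802/14067
S(1/4) = 40409/33344

Δ: Δ0=4, Δ1=-2, Δ2=-1, Δ3=5/3, Δ4=-5/3
row 1: diag=8, rhs=-36; c'=3/8, d'=-9/2
row 2: denom=8−3·3/8=55/8; d'=(6−3·-9/2)/(55/8)=156/55
row 3: denom=8−1·8/55=432/55; d'=(16−1·156/55)/(432/55)=181/108
row 4: denom=12−3·55/144=521/48; d'=(-20−3·181/108)/(521/48)=-3604/1563
back: M4=-3604/1563
back: M3=181/108−55/144·-3604/1563=1332/521
back: M2=156/55−8/55·1332/521=1284/521
back: M1=-9/2−3/8·1284/521=-2826/521
M: M0=0, M1=-2826/521, M2=1284/521, M3=1332/521, M4=-3604/1563, M5=0
seg 0: a=0, c=M0/2=0, d=(M1−M0)/(6·1)=-471/521, b=Δ0−h0·(2M0+M1)/6=2555/521
seg 1: a=4, c=M1/2=-1413/521, d=(M2−M1)/(6·3)=685/1563, b=Δ1−h1·(2M1+M2)/6=1142/521
seg 2: a=-2, c=M2/2=642/521, d=(M3−M2)/(6·1)=8/521, b=Δ2−h2·(2M2+M3)/6=-1171/521
seg 3: a=-3, c=M3/2=666/521, d=(M4−M3)/(6·3)=-3800/14067, b=Δ3−h3·(2M3+M4)/6=137/521
seg 4: a=2, c=M4/2=-1802/1563, d=(M5−M4)/(6·3)=1802/14067, b=Δ4−h4·(2M4+M5)/6=333/521
t_q=1/4 → seg 0, τ=1/4; S=0+2555/521·τ+0·τ²+-471/521·τ³=40409/33344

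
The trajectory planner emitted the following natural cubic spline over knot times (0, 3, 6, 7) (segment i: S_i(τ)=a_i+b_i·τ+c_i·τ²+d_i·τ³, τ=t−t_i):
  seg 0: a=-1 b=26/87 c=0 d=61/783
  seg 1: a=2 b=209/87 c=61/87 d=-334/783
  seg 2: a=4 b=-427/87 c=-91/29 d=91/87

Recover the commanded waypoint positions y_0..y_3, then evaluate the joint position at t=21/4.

y_0 = S_0(0) = a_0 = -1
y_1 = S_1(0) = a_1 = 2
y_2 = S_2(0) = a_2 = 4
y_3 = S_2(1) = -3
t_q=21/4 is in segment 1 (τ=9/4); S_1(τ)=5657/928

y_0=-1 y_1=2 y_2=4 y_3=-3
S(21/4) = 5657/928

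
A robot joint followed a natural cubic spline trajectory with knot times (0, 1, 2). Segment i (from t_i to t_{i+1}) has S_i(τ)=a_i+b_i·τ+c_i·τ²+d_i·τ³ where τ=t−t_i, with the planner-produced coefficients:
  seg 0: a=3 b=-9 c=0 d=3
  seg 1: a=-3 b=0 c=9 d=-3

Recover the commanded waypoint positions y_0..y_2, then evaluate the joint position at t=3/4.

y_0=3 y_1=-3 y_2=3
S(3/4) = -159/64

y_0 = S_0(0) = a_0 = 3
y_1 = S_1(0) = a_1 = -3
y_2 = S_1(1) = 3
t_q=3/4 is in segment 0 (τ=3/4); S_0(τ)=-159/64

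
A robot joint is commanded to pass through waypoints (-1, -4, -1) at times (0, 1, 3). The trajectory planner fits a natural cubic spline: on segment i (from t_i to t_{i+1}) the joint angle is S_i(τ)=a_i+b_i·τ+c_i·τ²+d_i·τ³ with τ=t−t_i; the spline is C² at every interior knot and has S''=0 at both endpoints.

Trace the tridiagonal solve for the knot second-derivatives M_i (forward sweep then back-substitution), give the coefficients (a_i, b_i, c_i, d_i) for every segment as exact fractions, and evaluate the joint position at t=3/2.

Δ: Δ0=-3, Δ1=3/2
row 1: diag=6, rhs=27; c'=1/3, d'=9/2
back: M1=9/2
M: M0=0, M1=9/2, M2=0
seg 0: a=-1, c=M0/2=0, d=(M1−M0)/(6·1)=3/4, b=Δ0−h0·(2M0+M1)/6=-15/4
seg 1: a=-4, c=M1/2=9/4, d=(M2−M1)/(6·2)=-3/8, b=Δ1−h1·(2M1+M2)/6=-3/2
t_q=3/2 → seg 1, τ=1/2; S=-4+-3/2·τ+9/4·τ²+-3/8·τ³=-271/64

  seg 0: a=-1 b=-15/4 c=0 d=3/4
  seg 1: a=-4 b=-3/2 c=9/4 d=-3/8
S(3/2) = -271/64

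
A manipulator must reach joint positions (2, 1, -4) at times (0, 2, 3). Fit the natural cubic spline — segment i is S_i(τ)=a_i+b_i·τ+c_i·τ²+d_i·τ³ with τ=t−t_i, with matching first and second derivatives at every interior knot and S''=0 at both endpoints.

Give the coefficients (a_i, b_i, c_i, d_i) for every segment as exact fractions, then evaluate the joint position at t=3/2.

  seg 0: a=2 b=1 c=0 d=-3/8
  seg 1: a=1 b=-7/2 c=-9/4 d=3/4
S(3/2) = 143/64

Δ: Δ0=-1/2, Δ1=-5
row 1: diag=6, rhs=-27; c'=1/6, d'=-9/2
back: M1=-9/2
M: M0=0, M1=-9/2, M2=0
seg 0: a=2, c=M0/2=0, d=(M1−M0)/(6·2)=-3/8, b=Δ0−h0·(2M0+M1)/6=1
seg 1: a=1, c=M1/2=-9/4, d=(M2−M1)/(6·1)=3/4, b=Δ1−h1·(2M1+M2)/6=-7/2
t_q=3/2 → seg 0, τ=3/2; S=2+1·τ+0·τ²+-3/8·τ³=143/64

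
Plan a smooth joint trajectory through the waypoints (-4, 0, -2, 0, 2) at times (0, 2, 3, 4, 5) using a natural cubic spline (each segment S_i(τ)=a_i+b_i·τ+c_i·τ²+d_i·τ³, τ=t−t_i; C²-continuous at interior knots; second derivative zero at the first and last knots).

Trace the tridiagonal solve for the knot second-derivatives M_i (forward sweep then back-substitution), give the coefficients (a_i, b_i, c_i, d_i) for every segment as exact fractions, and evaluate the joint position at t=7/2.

Δ: Δ0=2, Δ1=-2, Δ2=2, Δ3=2
row 1: diag=6, rhs=-24; c'=1/6, d'=-4
row 2: denom=4−1·1/6=23/6; d'=(24−1·-4)/(23/6)=168/23
row 3: denom=4−1·6/23=86/23; d'=(0−1·168/23)/(86/23)=-84/43
back: M3=-84/43
back: M2=168/23−6/23·-84/43=336/43
back: M1=-4−1/6·336/43=-228/43
M: M0=0, M1=-228/43, M2=336/43, M3=-84/43, M4=0
seg 0: a=-4, c=M0/2=0, d=(M1−M0)/(6·2)=-19/43, b=Δ0−h0·(2M0+M1)/6=162/43
seg 1: a=0, c=M1/2=-114/43, d=(M2−M1)/(6·1)=94/43, b=Δ1−h1·(2M1+M2)/6=-66/43
seg 2: a=-2, c=M2/2=168/43, d=(M3−M2)/(6·1)=-70/43, b=Δ2−h2·(2M2+M3)/6=-12/43
seg 3: a=0, c=M3/2=-42/43, d=(M4−M3)/(6·1)=14/43, b=Δ3−h3·(2M3+M4)/6=114/43
t_q=7/2 → seg 2, τ=1/2; S=-2+-12/43·τ+168/43·τ²+-70/43·τ³=-235/172

  seg 0: a=-4 b=162/43 c=0 d=-19/43
  seg 1: a=0 b=-66/43 c=-114/43 d=94/43
  seg 2: a=-2 b=-12/43 c=168/43 d=-70/43
  seg 3: a=0 b=114/43 c=-42/43 d=14/43
S(7/2) = -235/172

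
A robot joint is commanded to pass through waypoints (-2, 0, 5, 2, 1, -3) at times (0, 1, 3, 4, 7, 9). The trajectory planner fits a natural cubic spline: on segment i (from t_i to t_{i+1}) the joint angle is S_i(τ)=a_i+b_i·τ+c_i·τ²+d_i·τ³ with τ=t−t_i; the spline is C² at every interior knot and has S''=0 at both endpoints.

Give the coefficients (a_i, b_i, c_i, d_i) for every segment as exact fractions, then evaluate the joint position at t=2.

Δ: Δ0=2, Δ1=5/2, Δ2=-3, Δ3=-1/3, Δ4=-2
row 1: diag=6, rhs=3; c'=1/3, d'=1/2
row 2: denom=6−2·1/3=16/3; d'=(-33−2·1/2)/(16/3)=-51/8
row 3: denom=8−1·3/16=125/16; d'=(16−1·-51/8)/(125/16)=358/125
row 4: denom=10−3·48/125=1106/125; d'=(-10−3·358/125)/(1106/125)=-166/79
back: M4=-166/79
back: M3=358/125−48/125·-166/79=290/79
back: M2=-51/8−3/16·290/79=-558/79
back: M1=1/2−1/3·-558/79=451/158
M: M0=0, M1=451/158, M2=-558/79, M3=290/79, M4=-166/79, M5=0
seg 0: a=-2, c=M0/2=0, d=(M1−M0)/(6·1)=451/948, b=Δ0−h0·(2M0+M1)/6=1445/948
seg 1: a=0, c=M1/2=451/316, d=(M2−M1)/(6·2)=-1567/1896, b=Δ1−h1·(2M1+M2)/6=1399/474
seg 2: a=5, c=M2/2=-279/79, d=(M3−M2)/(6·1)=424/237, b=Δ2−h2·(2M2+M3)/6=-298/237
seg 3: a=2, c=M3/2=145/79, d=(M4−M3)/(6·3)=-76/237, b=Δ3−h3·(2M3+M4)/6=-700/237
seg 4: a=1, c=M4/2=-83/79, d=(M5−M4)/(6·2)=83/474, b=Δ4−h4·(2M4+M5)/6=-142/237
t_q=2 → seg 1, τ=1; S=0+1399/474·τ+451/316·τ²+-1567/1896·τ³=2245/632

  seg 0: a=-2 b=1445/948 c=0 d=451/948
  seg 1: a=0 b=1399/474 c=451/316 d=-1567/1896
  seg 2: a=5 b=-298/237 c=-279/79 d=424/237
  seg 3: a=2 b=-700/237 c=145/79 d=-76/237
  seg 4: a=1 b=-142/237 c=-83/79 d=83/474
S(2) = 2245/632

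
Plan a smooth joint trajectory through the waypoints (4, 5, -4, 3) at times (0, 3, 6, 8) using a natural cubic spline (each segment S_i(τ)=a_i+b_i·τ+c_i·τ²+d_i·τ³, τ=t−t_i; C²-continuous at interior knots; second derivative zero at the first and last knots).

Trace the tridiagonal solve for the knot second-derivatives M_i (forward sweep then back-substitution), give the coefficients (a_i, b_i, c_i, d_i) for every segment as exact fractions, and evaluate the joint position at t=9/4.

Δ: Δ0=1/3, Δ1=-3, Δ2=7/2
row 1: diag=12, rhs=-20; c'=1/4, d'=-5/3
row 2: denom=10−3·1/4=37/4; d'=(39−3·-5/3)/(37/4)=176/37
back: M2=176/37
back: M1=-5/3−1/4·176/37=-317/111
M: M0=0, M1=-317/111, M2=176/37, M3=0
seg 0: a=4, c=M0/2=0, d=(M1−M0)/(6·3)=-317/1998, b=Δ0−h0·(2M0+M1)/6=391/222
seg 1: a=5, c=M1/2=-317/222, d=(M2−M1)/(6·3)=845/1998, b=Δ1−h1·(2M1+M2)/6=-280/111
seg 2: a=-4, c=M2/2=88/37, d=(M3−M2)/(6·2)=-44/111, b=Δ2−h2·(2M2+M3)/6=73/222
t_q=9/4 → seg 0, τ=9/4; S=4+391/222·τ+0·τ²+-317/1998·τ³=29153/4736

  seg 0: a=4 b=391/222 c=0 d=-317/1998
  seg 1: a=5 b=-280/111 c=-317/222 d=845/1998
  seg 2: a=-4 b=73/222 c=88/37 d=-44/111
S(9/4) = 29153/4736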